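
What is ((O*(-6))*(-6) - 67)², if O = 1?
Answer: 961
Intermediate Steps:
((O*(-6))*(-6) - 67)² = ((1*(-6))*(-6) - 67)² = (-6*(-6) - 67)² = (36 - 67)² = (-31)² = 961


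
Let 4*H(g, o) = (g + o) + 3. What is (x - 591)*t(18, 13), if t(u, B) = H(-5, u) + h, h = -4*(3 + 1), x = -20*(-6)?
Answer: 5652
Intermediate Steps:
H(g, o) = ¾ + g/4 + o/4 (H(g, o) = ((g + o) + 3)/4 = (3 + g + o)/4 = ¾ + g/4 + o/4)
x = 120
h = -16 (h = -4*4 = -16)
t(u, B) = -33/2 + u/4 (t(u, B) = (¾ + (¼)*(-5) + u/4) - 16 = (¾ - 5/4 + u/4) - 16 = (-½ + u/4) - 16 = -33/2 + u/4)
(x - 591)*t(18, 13) = (120 - 591)*(-33/2 + (¼)*18) = -471*(-33/2 + 9/2) = -471*(-12) = 5652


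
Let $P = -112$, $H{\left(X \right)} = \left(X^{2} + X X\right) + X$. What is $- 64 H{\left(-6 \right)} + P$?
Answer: $-4336$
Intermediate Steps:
$H{\left(X \right)} = X + 2 X^{2}$ ($H{\left(X \right)} = \left(X^{2} + X^{2}\right) + X = 2 X^{2} + X = X + 2 X^{2}$)
$- 64 H{\left(-6 \right)} + P = - 64 \left(- 6 \left(1 + 2 \left(-6\right)\right)\right) - 112 = - 64 \left(- 6 \left(1 - 12\right)\right) - 112 = - 64 \left(\left(-6\right) \left(-11\right)\right) - 112 = \left(-64\right) 66 - 112 = -4224 - 112 = -4336$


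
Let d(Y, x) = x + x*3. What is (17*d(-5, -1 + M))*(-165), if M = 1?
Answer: 0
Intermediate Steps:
d(Y, x) = 4*x (d(Y, x) = x + 3*x = 4*x)
(17*d(-5, -1 + M))*(-165) = (17*(4*(-1 + 1)))*(-165) = (17*(4*0))*(-165) = (17*0)*(-165) = 0*(-165) = 0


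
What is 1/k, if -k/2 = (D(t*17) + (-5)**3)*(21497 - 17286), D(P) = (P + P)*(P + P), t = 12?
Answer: -1/1400907058 ≈ -7.1382e-10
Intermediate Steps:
D(P) = 4*P**2 (D(P) = (2*P)*(2*P) = 4*P**2)
k = -1400907058 (k = -2*(4*(12*17)**2 + (-5)**3)*(21497 - 17286) = -2*(4*204**2 - 125)*4211 = -2*(4*41616 - 125)*4211 = -2*(166464 - 125)*4211 = -332678*4211 = -2*700453529 = -1400907058)
1/k = 1/(-1400907058) = -1/1400907058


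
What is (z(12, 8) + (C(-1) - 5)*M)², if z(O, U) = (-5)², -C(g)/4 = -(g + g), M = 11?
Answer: 13924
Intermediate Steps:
C(g) = 8*g (C(g) = -(-4)*(g + g) = -(-4)*2*g = -(-8)*g = 8*g)
z(O, U) = 25
(z(12, 8) + (C(-1) - 5)*M)² = (25 + (8*(-1) - 5)*11)² = (25 + (-8 - 5)*11)² = (25 - 13*11)² = (25 - 143)² = (-118)² = 13924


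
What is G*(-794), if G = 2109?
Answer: -1674546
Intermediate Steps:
G*(-794) = 2109*(-794) = -1674546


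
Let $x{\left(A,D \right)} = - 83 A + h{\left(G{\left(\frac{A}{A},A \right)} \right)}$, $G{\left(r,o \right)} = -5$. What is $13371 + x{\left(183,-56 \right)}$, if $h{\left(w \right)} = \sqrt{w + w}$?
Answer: $-1818 + i \sqrt{10} \approx -1818.0 + 3.1623 i$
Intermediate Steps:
$h{\left(w \right)} = \sqrt{2} \sqrt{w}$ ($h{\left(w \right)} = \sqrt{2 w} = \sqrt{2} \sqrt{w}$)
$x{\left(A,D \right)} = - 83 A + i \sqrt{10}$ ($x{\left(A,D \right)} = - 83 A + \sqrt{2} \sqrt{-5} = - 83 A + \sqrt{2} i \sqrt{5} = - 83 A + i \sqrt{10}$)
$13371 + x{\left(183,-56 \right)} = 13371 + \left(\left(-83\right) 183 + i \sqrt{10}\right) = 13371 - \left(15189 - i \sqrt{10}\right) = -1818 + i \sqrt{10}$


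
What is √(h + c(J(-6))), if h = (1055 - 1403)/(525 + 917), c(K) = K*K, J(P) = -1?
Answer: √394387/721 ≈ 0.87102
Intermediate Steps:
c(K) = K²
h = -174/721 (h = -348/1442 = -348*1/1442 = -174/721 ≈ -0.24133)
√(h + c(J(-6))) = √(-174/721 + (-1)²) = √(-174/721 + 1) = √(547/721) = √394387/721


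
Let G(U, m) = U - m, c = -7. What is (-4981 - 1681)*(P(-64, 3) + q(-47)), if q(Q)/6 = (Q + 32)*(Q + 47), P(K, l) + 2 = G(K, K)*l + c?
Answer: 59958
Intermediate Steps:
P(K, l) = -9 (P(K, l) = -2 + ((K - K)*l - 7) = -2 + (0*l - 7) = -2 + (0 - 7) = -2 - 7 = -9)
q(Q) = 6*(32 + Q)*(47 + Q) (q(Q) = 6*((Q + 32)*(Q + 47)) = 6*((32 + Q)*(47 + Q)) = 6*(32 + Q)*(47 + Q))
(-4981 - 1681)*(P(-64, 3) + q(-47)) = (-4981 - 1681)*(-9 + (9024 + 6*(-47)² + 474*(-47))) = -6662*(-9 + (9024 + 6*2209 - 22278)) = -6662*(-9 + (9024 + 13254 - 22278)) = -6662*(-9 + 0) = -6662*(-9) = 59958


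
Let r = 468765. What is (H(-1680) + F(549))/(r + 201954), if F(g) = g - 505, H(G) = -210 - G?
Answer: 1514/670719 ≈ 0.0022573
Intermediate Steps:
F(g) = -505 + g
(H(-1680) + F(549))/(r + 201954) = ((-210 - 1*(-1680)) + (-505 + 549))/(468765 + 201954) = ((-210 + 1680) + 44)/670719 = (1470 + 44)*(1/670719) = 1514*(1/670719) = 1514/670719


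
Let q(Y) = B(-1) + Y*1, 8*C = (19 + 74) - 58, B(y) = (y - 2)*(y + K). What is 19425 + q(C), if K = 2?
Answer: 155411/8 ≈ 19426.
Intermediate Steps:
B(y) = (-2 + y)*(2 + y) (B(y) = (y - 2)*(y + 2) = (-2 + y)*(2 + y))
C = 35/8 (C = ((19 + 74) - 58)/8 = (93 - 58)/8 = (⅛)*35 = 35/8 ≈ 4.3750)
q(Y) = -3 + Y (q(Y) = (-4 + (-1)²) + Y*1 = (-4 + 1) + Y = -3 + Y)
19425 + q(C) = 19425 + (-3 + 35/8) = 19425 + 11/8 = 155411/8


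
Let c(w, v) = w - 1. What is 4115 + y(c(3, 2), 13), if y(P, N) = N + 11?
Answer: 4139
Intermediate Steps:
c(w, v) = -1 + w
y(P, N) = 11 + N
4115 + y(c(3, 2), 13) = 4115 + (11 + 13) = 4115 + 24 = 4139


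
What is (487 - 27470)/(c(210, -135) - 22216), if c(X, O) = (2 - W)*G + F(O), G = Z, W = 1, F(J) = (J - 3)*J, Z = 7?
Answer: 26983/3579 ≈ 7.5393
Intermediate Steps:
F(J) = J*(-3 + J) (F(J) = (-3 + J)*J = J*(-3 + J))
G = 7
c(X, O) = 7 + O*(-3 + O) (c(X, O) = (2 - 1*1)*7 + O*(-3 + O) = (2 - 1)*7 + O*(-3 + O) = 1*7 + O*(-3 + O) = 7 + O*(-3 + O))
(487 - 27470)/(c(210, -135) - 22216) = (487 - 27470)/((7 - 135*(-3 - 135)) - 22216) = -26983/((7 - 135*(-138)) - 22216) = -26983/((7 + 18630) - 22216) = -26983/(18637 - 22216) = -26983/(-3579) = -26983*(-1/3579) = 26983/3579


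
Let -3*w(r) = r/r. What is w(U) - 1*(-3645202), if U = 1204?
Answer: 10935605/3 ≈ 3.6452e+6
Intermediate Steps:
w(r) = -1/3 (w(r) = -r/(3*r) = -1/3*1 = -1/3)
w(U) - 1*(-3645202) = -1/3 - 1*(-3645202) = -1/3 + 3645202 = 10935605/3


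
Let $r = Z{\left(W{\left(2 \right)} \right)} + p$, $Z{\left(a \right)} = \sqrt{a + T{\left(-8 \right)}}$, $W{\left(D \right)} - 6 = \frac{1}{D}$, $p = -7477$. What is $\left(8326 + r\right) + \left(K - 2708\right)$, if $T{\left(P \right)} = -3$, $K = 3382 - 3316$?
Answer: $-1793 + \frac{\sqrt{14}}{2} \approx -1791.1$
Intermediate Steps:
$K = 66$
$W{\left(D \right)} = 6 + \frac{1}{D}$
$Z{\left(a \right)} = \sqrt{-3 + a}$ ($Z{\left(a \right)} = \sqrt{a - 3} = \sqrt{-3 + a}$)
$r = -7477 + \frac{\sqrt{14}}{2}$ ($r = \sqrt{-3 + \left(6 + \frac{1}{2}\right)} - 7477 = \sqrt{-3 + \frac{13}{2}} - 7477 = \sqrt{\frac{7}{2}} - 7477 = \frac{\sqrt{14}}{2} - 7477 = -7477 + \frac{\sqrt{14}}{2} \approx -7475.1$)
$\left(8326 + r\right) + \left(K - 2708\right) = \left(8326 - \left(7477 - \frac{\sqrt{14}}{2}\right)\right) + \left(66 - 2708\right) = \left(849 + \frac{\sqrt{14}}{2}\right) + \left(66 - 2708\right) = \left(849 + \frac{\sqrt{14}}{2}\right) - 2642 = -1793 + \frac{\sqrt{14}}{2}$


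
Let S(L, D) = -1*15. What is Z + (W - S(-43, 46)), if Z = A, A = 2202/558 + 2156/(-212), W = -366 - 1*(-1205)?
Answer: 4178690/4929 ≈ 847.78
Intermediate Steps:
S(L, D) = -15
W = 839 (W = -366 + 1205 = 839)
A = -30676/4929 (A = 2202*(1/558) + 2156*(-1/212) = 367/93 - 539/53 = -30676/4929 ≈ -6.2236)
Z = -30676/4929 ≈ -6.2236
Z + (W - S(-43, 46)) = -30676/4929 + (839 - 1*(-15)) = -30676/4929 + (839 + 15) = -30676/4929 + 854 = 4178690/4929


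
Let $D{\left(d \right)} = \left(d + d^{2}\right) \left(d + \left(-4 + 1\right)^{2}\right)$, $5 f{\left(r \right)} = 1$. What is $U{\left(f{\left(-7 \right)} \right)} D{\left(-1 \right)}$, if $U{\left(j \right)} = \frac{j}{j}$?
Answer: $0$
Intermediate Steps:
$f{\left(r \right)} = \frac{1}{5}$ ($f{\left(r \right)} = \frac{1}{5} \cdot 1 = \frac{1}{5}$)
$D{\left(d \right)} = \left(9 + d\right) \left(d + d^{2}\right)$ ($D{\left(d \right)} = \left(d + d^{2}\right) \left(d + \left(-3\right)^{2}\right) = \left(d + d^{2}\right) \left(d + 9\right) = \left(d + d^{2}\right) \left(9 + d\right) = \left(9 + d\right) \left(d + d^{2}\right)$)
$U{\left(j \right)} = 1$
$U{\left(f{\left(-7 \right)} \right)} D{\left(-1 \right)} = 1 \left(- (9 + \left(-1\right)^{2} + 10 \left(-1\right))\right) = 1 \left(- (9 + 1 - 10)\right) = 1 \left(\left(-1\right) 0\right) = 1 \cdot 0 = 0$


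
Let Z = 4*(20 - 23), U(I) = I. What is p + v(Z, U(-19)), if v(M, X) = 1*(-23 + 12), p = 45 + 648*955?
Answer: 618874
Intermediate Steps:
p = 618885 (p = 45 + 618840 = 618885)
Z = -12 (Z = 4*(-3) = -12)
v(M, X) = -11 (v(M, X) = 1*(-11) = -11)
p + v(Z, U(-19)) = 618885 - 11 = 618874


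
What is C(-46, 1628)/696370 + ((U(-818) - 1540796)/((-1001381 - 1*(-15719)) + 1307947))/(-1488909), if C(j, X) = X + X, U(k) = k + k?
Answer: 52115853068516/11138508647365135 ≈ 0.0046789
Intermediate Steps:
U(k) = 2*k
C(j, X) = 2*X
C(-46, 1628)/696370 + ((U(-818) - 1540796)/((-1001381 - 1*(-15719)) + 1307947))/(-1488909) = (2*1628)/696370 + ((2*(-818) - 1540796)/((-1001381 - 1*(-15719)) + 1307947))/(-1488909) = 3256*(1/696370) + ((-1636 - 1540796)/((-1001381 + 15719) + 1307947))*(-1/1488909) = 1628/348185 - 1542432/(-985662 + 1307947)*(-1/1488909) = 1628/348185 - 1542432/322285*(-1/1488909) = 1628/348185 + 514144/159951012355 = 52115853068516/11138508647365135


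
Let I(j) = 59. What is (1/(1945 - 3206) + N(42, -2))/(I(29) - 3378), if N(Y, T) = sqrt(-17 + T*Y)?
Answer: 1/4185259 - I*sqrt(101)/3319 ≈ 2.3893e-7 - 0.003028*I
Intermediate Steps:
(1/(1945 - 3206) + N(42, -2))/(I(29) - 3378) = (1/(1945 - 3206) + sqrt(-17 - 2*42))/(59 - 3378) = (1/(-1261) + sqrt(-17 - 84))/(-3319) = (-1/1261 + sqrt(-101))*(-1/3319) = (-1/1261 + I*sqrt(101))*(-1/3319) = 1/4185259 - I*sqrt(101)/3319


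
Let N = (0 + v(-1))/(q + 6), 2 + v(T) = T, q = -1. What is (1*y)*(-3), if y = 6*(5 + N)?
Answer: -396/5 ≈ -79.200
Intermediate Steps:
v(T) = -2 + T
N = -⅗ (N = (0 + (-2 - 1))/(-1 + 6) = (0 - 3)/5 = -3*⅕ = -⅗ ≈ -0.60000)
y = 132/5 (y = 6*(5 - ⅗) = 6*(22/5) = 132/5 ≈ 26.400)
(1*y)*(-3) = (1*(132/5))*(-3) = (132/5)*(-3) = -396/5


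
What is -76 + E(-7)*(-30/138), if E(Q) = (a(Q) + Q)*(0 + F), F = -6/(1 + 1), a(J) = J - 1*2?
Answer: -1988/23 ≈ -86.435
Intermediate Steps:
a(J) = -2 + J (a(J) = J - 2 = -2 + J)
F = -3 (F = -6/2 = -6*1/2 = -3)
E(Q) = 6 - 6*Q (E(Q) = ((-2 + Q) + Q)*(0 - 3) = (-2 + 2*Q)*(-3) = 6 - 6*Q)
-76 + E(-7)*(-30/138) = -76 + (6 - 6*(-7))*(-30/138) = -76 + (6 + 42)*(-30*1/138) = -76 + 48*(-5/23) = -76 - 240/23 = -1988/23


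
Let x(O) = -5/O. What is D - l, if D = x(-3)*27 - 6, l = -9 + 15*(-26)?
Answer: 438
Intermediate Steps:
l = -399 (l = -9 - 390 = -399)
D = 39 (D = -5/(-3)*27 - 6 = -5*(-⅓)*27 - 6 = (5/3)*27 - 6 = 45 - 6 = 39)
D - l = 39 - 1*(-399) = 39 + 399 = 438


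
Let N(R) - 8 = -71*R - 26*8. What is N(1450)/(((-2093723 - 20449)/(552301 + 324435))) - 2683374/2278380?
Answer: 8585014484250653/200703633390 ≈ 42775.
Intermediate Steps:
N(R) = -200 - 71*R (N(R) = 8 + (-71*R - 26*8) = 8 + (-71*R - 208) = 8 + (-208 - 71*R) = -200 - 71*R)
N(1450)/(((-2093723 - 20449)/(552301 + 324435))) - 2683374/2278380 = (-200 - 71*1450)/(((-2093723 - 20449)/(552301 + 324435))) - 2683374/2278380 = (-200 - 102950)/((-2114172/876736)) - 2683374*1/2278380 = -103150/((-2114172*1/876736)) - 447229/379730 = -103150/(-528543/219184) - 447229/379730 = -103150*(-219184/528543) - 447229/379730 = 22608829600/528543 - 447229/379730 = 8585014484250653/200703633390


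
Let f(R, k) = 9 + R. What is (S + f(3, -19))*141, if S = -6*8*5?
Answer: -32148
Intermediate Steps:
S = -240 (S = -48*5 = -240)
(S + f(3, -19))*141 = (-240 + (9 + 3))*141 = (-240 + 12)*141 = -228*141 = -32148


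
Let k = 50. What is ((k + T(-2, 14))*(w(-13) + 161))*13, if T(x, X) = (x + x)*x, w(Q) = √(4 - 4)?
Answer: 121394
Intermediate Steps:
w(Q) = 0 (w(Q) = √0 = 0)
T(x, X) = 2*x² (T(x, X) = (2*x)*x = 2*x²)
((k + T(-2, 14))*(w(-13) + 161))*13 = ((50 + 2*(-2)²)*(0 + 161))*13 = ((50 + 2*4)*161)*13 = ((50 + 8)*161)*13 = (58*161)*13 = 9338*13 = 121394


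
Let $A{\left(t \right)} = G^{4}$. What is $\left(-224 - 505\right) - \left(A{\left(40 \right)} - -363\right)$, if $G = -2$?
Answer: $-1108$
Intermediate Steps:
$A{\left(t \right)} = 16$ ($A{\left(t \right)} = \left(-2\right)^{4} = 16$)
$\left(-224 - 505\right) - \left(A{\left(40 \right)} - -363\right) = \left(-224 - 505\right) - \left(16 - -363\right) = \left(-224 - 505\right) - \left(16 + 363\right) = -729 - 379 = -1108$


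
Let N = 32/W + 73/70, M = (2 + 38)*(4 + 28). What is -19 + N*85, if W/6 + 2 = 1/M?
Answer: -16886125/107478 ≈ -157.11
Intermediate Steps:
M = 1280 (M = 40*32 = 1280)
W = -7677/640 (W = -12 + 6/1280 = -12 + 6*(1/1280) = -12 + 3/640 = -7677/640 ≈ -11.995)
N = -873179/537390 (N = 32/(-7677/640) + 73/70 = 32*(-640/7677) + 73*(1/70) = -20480/7677 + 73/70 = -873179/537390 ≈ -1.6249)
-19 + N*85 = -19 - 873179/537390*85 = -19 - 14844043/107478 = -16886125/107478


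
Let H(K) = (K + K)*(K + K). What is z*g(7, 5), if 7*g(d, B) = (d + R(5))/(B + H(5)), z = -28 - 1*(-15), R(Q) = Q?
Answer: -52/245 ≈ -0.21224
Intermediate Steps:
z = -13 (z = -28 + 15 = -13)
H(K) = 4*K² (H(K) = (2*K)*(2*K) = 4*K²)
g(d, B) = (5 + d)/(7*(100 + B)) (g(d, B) = ((d + 5)/(B + 4*5²))/7 = ((5 + d)/(B + 4*25))/7 = ((5 + d)/(B + 100))/7 = ((5 + d)/(100 + B))/7 = (5 + d)/(7*(100 + B)))
z*g(7, 5) = -13*(5 + 7)/(7*(100 + 5)) = -13*12/(7*105) = -13*4/245 = -52/245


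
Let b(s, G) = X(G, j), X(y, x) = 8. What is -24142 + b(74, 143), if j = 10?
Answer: -24134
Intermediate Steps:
b(s, G) = 8
-24142 + b(74, 143) = -24142 + 8 = -24134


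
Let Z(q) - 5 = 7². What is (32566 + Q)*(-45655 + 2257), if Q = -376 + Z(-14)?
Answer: -1399325112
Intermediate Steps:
Z(q) = 54 (Z(q) = 5 + 7² = 5 + 49 = 54)
Q = -322 (Q = -376 + 54 = -322)
(32566 + Q)*(-45655 + 2257) = (32566 - 322)*(-45655 + 2257) = 32244*(-43398) = -1399325112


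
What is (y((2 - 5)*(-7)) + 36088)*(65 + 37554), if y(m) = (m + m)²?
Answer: 1423954388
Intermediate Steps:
y(m) = 4*m² (y(m) = (2*m)² = 4*m²)
(y((2 - 5)*(-7)) + 36088)*(65 + 37554) = (4*((2 - 5)*(-7))² + 36088)*(65 + 37554) = (4*(-3*(-7))² + 36088)*37619 = (4*21² + 36088)*37619 = (4*441 + 36088)*37619 = (1764 + 36088)*37619 = 37852*37619 = 1423954388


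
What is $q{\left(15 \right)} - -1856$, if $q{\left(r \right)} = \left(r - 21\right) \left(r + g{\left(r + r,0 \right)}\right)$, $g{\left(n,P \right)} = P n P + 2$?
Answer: $1754$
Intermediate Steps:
$g{\left(n,P \right)} = 2 + n P^{2}$ ($g{\left(n,P \right)} = n P^{2} + 2 = 2 + n P^{2}$)
$q{\left(r \right)} = \left(-21 + r\right) \left(2 + r\right)$ ($q{\left(r \right)} = \left(r - 21\right) \left(r + \left(2 + \left(r + r\right) 0^{2}\right)\right) = \left(-21 + r\right) \left(r + \left(2 + 2 r 0\right)\right) = \left(-21 + r\right) \left(r + \left(2 + 0\right)\right) = \left(-21 + r\right) \left(r + 2\right) = \left(-21 + r\right) \left(2 + r\right)$)
$q{\left(15 \right)} - -1856 = \left(-42 + 15^{2} - 285\right) - -1856 = \left(-42 + 225 - 285\right) + 1856 = -102 + 1856 = 1754$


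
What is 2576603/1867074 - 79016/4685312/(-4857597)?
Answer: 71864986518909911/52075250825311296 ≈ 1.3800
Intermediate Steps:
2576603/1867074 - 79016/4685312/(-4857597) = 2576603*(1/1867074) - 79016*1/4685312*(-1/4857597) = 2576603/1867074 - 9877/585664*(-1/4857597) = 2576603/1867074 + 581/167348217024 = 71864986518909911/52075250825311296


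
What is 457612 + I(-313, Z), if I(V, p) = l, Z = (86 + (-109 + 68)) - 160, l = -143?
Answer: 457469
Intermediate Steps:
Z = -115 (Z = (86 - 41) - 160 = 45 - 160 = -115)
I(V, p) = -143
457612 + I(-313, Z) = 457612 - 143 = 457469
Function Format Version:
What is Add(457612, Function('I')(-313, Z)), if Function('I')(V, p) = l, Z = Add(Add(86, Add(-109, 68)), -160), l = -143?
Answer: 457469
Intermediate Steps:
Z = -115 (Z = Add(Add(86, -41), -160) = Add(45, -160) = -115)
Function('I')(V, p) = -143
Add(457612, Function('I')(-313, Z)) = Add(457612, -143) = 457469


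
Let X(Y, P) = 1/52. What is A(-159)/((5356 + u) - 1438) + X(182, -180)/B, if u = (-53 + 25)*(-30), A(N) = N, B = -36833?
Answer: -3904359/116834276 ≈ -0.033418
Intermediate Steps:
X(Y, P) = 1/52
u = 840 (u = -28*(-30) = 840)
A(-159)/((5356 + u) - 1438) + X(182, -180)/B = -159/((5356 + 840) - 1438) + (1/52)/(-36833) = -159/(6196 - 1438) + (1/52)*(-1/36833) = -159/4758 - 1/1915316 = -159*1/4758 - 1/1915316 = -53/1586 - 1/1915316 = -3904359/116834276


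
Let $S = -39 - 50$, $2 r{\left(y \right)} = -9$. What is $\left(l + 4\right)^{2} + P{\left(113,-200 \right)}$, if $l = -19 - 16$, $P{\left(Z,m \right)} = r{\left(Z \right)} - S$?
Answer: $\frac{2091}{2} \approx 1045.5$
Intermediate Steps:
$r{\left(y \right)} = - \frac{9}{2}$ ($r{\left(y \right)} = \frac{1}{2} \left(-9\right) = - \frac{9}{2}$)
$S = -89$ ($S = -39 - 50 = -89$)
$P{\left(Z,m \right)} = \frac{169}{2}$ ($P{\left(Z,m \right)} = - \frac{9}{2} - -89 = - \frac{9}{2} + 89 = \frac{169}{2}$)
$l = -35$
$\left(l + 4\right)^{2} + P{\left(113,-200 \right)} = \left(-35 + 4\right)^{2} + \frac{169}{2} = \left(-31\right)^{2} + \frac{169}{2} = 961 + \frac{169}{2} = \frac{2091}{2}$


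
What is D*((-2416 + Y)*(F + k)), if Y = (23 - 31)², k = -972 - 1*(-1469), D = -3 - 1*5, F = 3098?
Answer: 67643520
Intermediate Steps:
D = -8 (D = -3 - 5 = -8)
k = 497 (k = -972 + 1469 = 497)
Y = 64 (Y = (-8)² = 64)
D*((-2416 + Y)*(F + k)) = -8*(-2416 + 64)*(3098 + 497) = -(-18816)*3595 = -8*(-8455440) = 67643520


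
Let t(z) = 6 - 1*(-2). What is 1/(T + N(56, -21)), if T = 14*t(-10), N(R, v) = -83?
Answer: 1/29 ≈ 0.034483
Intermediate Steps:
t(z) = 8 (t(z) = 6 + 2 = 8)
T = 112 (T = 14*8 = 112)
1/(T + N(56, -21)) = 1/(112 - 83) = 1/29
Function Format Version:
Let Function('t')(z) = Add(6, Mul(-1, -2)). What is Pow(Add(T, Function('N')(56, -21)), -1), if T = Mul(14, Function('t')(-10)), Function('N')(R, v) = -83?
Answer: Rational(1, 29) ≈ 0.034483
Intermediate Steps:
Function('t')(z) = 8 (Function('t')(z) = Add(6, 2) = 8)
T = 112 (T = Mul(14, 8) = 112)
Pow(Add(T, Function('N')(56, -21)), -1) = Pow(Add(112, -83), -1) = Pow(29, -1) = Rational(1, 29)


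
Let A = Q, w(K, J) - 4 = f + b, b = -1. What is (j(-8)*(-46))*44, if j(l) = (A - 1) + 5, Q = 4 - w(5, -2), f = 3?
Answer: -4048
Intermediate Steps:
w(K, J) = 6 (w(K, J) = 4 + (3 - 1) = 4 + 2 = 6)
Q = -2 (Q = 4 - 1*6 = 4 - 6 = -2)
A = -2
j(l) = 2 (j(l) = (-2 - 1) + 5 = -3 + 5 = 2)
(j(-8)*(-46))*44 = (2*(-46))*44 = -92*44 = -4048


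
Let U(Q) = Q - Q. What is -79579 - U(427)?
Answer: -79579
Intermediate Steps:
U(Q) = 0
-79579 - U(427) = -79579 - 1*0 = -79579 + 0 = -79579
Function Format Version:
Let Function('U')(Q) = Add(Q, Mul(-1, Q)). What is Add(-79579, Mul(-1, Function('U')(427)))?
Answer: -79579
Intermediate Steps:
Function('U')(Q) = 0
Add(-79579, Mul(-1, Function('U')(427))) = Add(-79579, Mul(-1, 0)) = Add(-79579, 0) = -79579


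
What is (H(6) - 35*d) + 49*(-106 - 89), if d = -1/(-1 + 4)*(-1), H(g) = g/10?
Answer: -143491/15 ≈ -9566.1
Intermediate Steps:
H(g) = g/10 (H(g) = g*(1/10) = g/10)
d = 1/3 (d = -1/3*(-1) = 1/3 ≈ 0.33333)
(H(6) - 35*d) + 49*(-106 - 89) = ((1/10)*6 - 35*1/3) + 49*(-106 - 89) = (3/5 - 35/3) + 49*(-195) = -166/15 - 9555 = -143491/15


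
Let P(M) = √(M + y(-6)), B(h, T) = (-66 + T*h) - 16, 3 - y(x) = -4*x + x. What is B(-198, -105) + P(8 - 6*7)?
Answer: 20708 + 7*I ≈ 20708.0 + 7.0*I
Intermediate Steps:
y(x) = 3 + 3*x (y(x) = 3 - (-4*x + x) = 3 - (-3)*x = 3 + 3*x)
B(h, T) = -82 + T*h
P(M) = √(-15 + M) (P(M) = √(M + (3 + 3*(-6))) = √(M + (3 - 18)) = √(M - 15) = √(-15 + M))
B(-198, -105) + P(8 - 6*7) = (-82 - 105*(-198)) + √(-15 + (8 - 6*7)) = (-82 + 20790) + √(-15 + (8 - 42)) = 20708 + √(-15 - 34) = 20708 + √(-49) = 20708 + 7*I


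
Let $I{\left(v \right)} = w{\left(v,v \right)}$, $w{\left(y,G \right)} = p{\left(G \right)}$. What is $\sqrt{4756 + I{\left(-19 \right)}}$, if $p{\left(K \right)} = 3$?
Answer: $\sqrt{4759} \approx 68.985$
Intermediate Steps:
$w{\left(y,G \right)} = 3$
$I{\left(v \right)} = 3$
$\sqrt{4756 + I{\left(-19 \right)}} = \sqrt{4756 + 3} = \sqrt{4759}$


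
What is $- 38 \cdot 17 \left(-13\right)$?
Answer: $8398$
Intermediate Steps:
$- 38 \cdot 17 \left(-13\right) = \left(-38\right) \left(-221\right) = 8398$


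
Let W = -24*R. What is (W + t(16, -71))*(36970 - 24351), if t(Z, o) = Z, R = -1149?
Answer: 348183448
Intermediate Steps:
W = 27576 (W = -24*(-1149) = 27576)
(W + t(16, -71))*(36970 - 24351) = (27576 + 16)*(36970 - 24351) = 27592*12619 = 348183448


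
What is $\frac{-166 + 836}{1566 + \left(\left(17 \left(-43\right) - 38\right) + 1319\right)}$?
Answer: $\frac{335}{1058} \approx 0.31664$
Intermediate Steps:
$\frac{-166 + 836}{1566 + \left(\left(17 \left(-43\right) - 38\right) + 1319\right)} = \frac{670}{1566 + \left(\left(-731 - 38\right) + 1319\right)} = \frac{670}{1566 + \left(-769 + 1319\right)} = \frac{670}{1566 + 550} = \frac{670}{2116} = 670 \cdot \frac{1}{2116} = \frac{335}{1058}$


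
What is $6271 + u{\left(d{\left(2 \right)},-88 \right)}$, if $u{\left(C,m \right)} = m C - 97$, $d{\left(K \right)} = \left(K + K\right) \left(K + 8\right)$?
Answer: $2654$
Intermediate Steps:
$d{\left(K \right)} = 2 K \left(8 + K\right)$
$u{\left(C,m \right)} = -97 + C m$ ($u{\left(C,m \right)} = C m - 97 = -97 + C m$)
$6271 + u{\left(d{\left(2 \right)},-88 \right)} = 6271 + \left(-97 + 2 \cdot 2 \left(8 + 2\right) \left(-88\right)\right) = 6271 + \left(-97 + 2 \cdot 2 \cdot 10 \left(-88\right)\right) = 6271 + \left(-97 + 40 \left(-88\right)\right) = 6271 - 3617 = 2654$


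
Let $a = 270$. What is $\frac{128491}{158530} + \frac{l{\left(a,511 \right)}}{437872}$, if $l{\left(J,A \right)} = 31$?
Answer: $\frac{28133762791}{34707924080} \approx 0.81059$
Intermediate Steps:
$\frac{128491}{158530} + \frac{l{\left(a,511 \right)}}{437872} = \frac{128491}{158530} + \frac{31}{437872} = \frac{28133762791}{34707924080}$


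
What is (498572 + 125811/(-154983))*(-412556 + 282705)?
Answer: -3344531453912905/51661 ≈ -6.4740e+10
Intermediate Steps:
(498572 + 125811/(-154983))*(-412556 + 282705) = (498572 + 125811*(-1/154983))*(-129851) = (498572 - 41937/51661)*(-129851) = (25756686155/51661)*(-129851) = -3344531453912905/51661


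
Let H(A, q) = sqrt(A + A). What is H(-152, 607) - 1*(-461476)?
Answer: 461476 + 4*I*sqrt(19) ≈ 4.6148e+5 + 17.436*I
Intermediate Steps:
H(A, q) = sqrt(2)*sqrt(A) (H(A, q) = sqrt(2*A) = sqrt(2)*sqrt(A))
H(-152, 607) - 1*(-461476) = sqrt(2)*sqrt(-152) - 1*(-461476) = sqrt(2)*(2*I*sqrt(38)) + 461476 = 4*I*sqrt(19) + 461476 = 461476 + 4*I*sqrt(19)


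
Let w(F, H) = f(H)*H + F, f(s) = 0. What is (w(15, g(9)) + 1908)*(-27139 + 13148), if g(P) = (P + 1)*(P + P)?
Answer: -26904693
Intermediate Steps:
g(P) = 2*P*(1 + P) (g(P) = (1 + P)*(2*P) = 2*P*(1 + P))
w(F, H) = F (w(F, H) = 0*H + F = 0 + F = F)
(w(15, g(9)) + 1908)*(-27139 + 13148) = (15 + 1908)*(-27139 + 13148) = 1923*(-13991) = -26904693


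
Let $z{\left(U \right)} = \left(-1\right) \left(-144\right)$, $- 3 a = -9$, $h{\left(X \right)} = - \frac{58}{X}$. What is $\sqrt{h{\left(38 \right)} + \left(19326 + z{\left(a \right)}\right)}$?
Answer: $\frac{7 \sqrt{143431}}{19} \approx 139.53$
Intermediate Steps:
$a = 3$ ($a = \left(- \frac{1}{3}\right) \left(-9\right) = 3$)
$z{\left(U \right)} = 144$
$\sqrt{h{\left(38 \right)} + \left(19326 + z{\left(a \right)}\right)} = \sqrt{- \frac{58}{38} + \left(19326 + 144\right)} = \sqrt{\left(-58\right) \frac{1}{38} + 19470} = \sqrt{- \frac{29}{19} + 19470} = \sqrt{\frac{369901}{19}} = \frac{7 \sqrt{143431}}{19}$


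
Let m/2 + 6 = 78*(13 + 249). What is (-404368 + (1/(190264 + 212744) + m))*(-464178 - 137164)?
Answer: 44047288859014273/201504 ≈ 2.1859e+11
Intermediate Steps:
m = 40860 (m = -12 + 2*(78*(13 + 249)) = -12 + 2*(78*262) = -12 + 2*20436 = -12 + 40872 = 40860)
(-404368 + (1/(190264 + 212744) + m))*(-464178 - 137164) = (-404368 + (1/(190264 + 212744) + 40860))*(-464178 - 137164) = (-404368 + (1/403008 + 40860))*(-601342) = (-404368 + 16466906881/403008)*(-601342) = -146496632063/403008*(-601342) = 44047288859014273/201504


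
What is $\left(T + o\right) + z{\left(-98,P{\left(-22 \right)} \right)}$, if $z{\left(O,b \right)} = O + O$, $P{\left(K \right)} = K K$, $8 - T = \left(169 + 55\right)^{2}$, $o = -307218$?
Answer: $-357582$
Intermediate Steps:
$T = -50168$ ($T = 8 - \left(169 + 55\right)^{2} = 8 - 224^{2} = 8 - 50176 = -50168$)
$P{\left(K \right)} = K^{2}$
$z{\left(O,b \right)} = 2 O$
$\left(T + o\right) + z{\left(-98,P{\left(-22 \right)} \right)} = \left(-50168 - 307218\right) + 2 \left(-98\right) = -357386 - 196 = -357582$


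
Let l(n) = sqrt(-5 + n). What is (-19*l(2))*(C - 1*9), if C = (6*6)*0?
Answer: 171*I*sqrt(3) ≈ 296.18*I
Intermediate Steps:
C = 0 (C = 36*0 = 0)
(-19*l(2))*(C - 1*9) = (-19*sqrt(-5 + 2))*(0 - 1*9) = (-19*I*sqrt(3))*(0 - 9) = -19*I*sqrt(3)*(-9) = 171*I*sqrt(3)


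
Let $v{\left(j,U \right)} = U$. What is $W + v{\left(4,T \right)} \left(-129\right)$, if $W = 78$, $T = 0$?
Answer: $78$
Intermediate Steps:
$W + v{\left(4,T \right)} \left(-129\right) = 78 + 0 \left(-129\right) = 78 + 0 = 78$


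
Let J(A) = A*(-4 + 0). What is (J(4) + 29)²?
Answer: 169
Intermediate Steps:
J(A) = -4*A (J(A) = A*(-4) = -4*A)
(J(4) + 29)² = (-4*4 + 29)² = (-16 + 29)² = 13² = 169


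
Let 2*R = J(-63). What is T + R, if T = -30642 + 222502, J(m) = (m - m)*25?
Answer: 191860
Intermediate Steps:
J(m) = 0 (J(m) = 0*25 = 0)
R = 0 (R = (½)*0 = 0)
T = 191860
T + R = 191860 + 0 = 191860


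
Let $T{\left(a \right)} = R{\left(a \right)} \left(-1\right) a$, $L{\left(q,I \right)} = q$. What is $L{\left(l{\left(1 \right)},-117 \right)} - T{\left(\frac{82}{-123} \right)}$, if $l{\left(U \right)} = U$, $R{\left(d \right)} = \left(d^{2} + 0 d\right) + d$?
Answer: $\frac{31}{27} \approx 1.1481$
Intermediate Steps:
$R{\left(d \right)} = d + d^{2}$ ($R{\left(d \right)} = \left(d^{2} + 0\right) + d = d^{2} + d = d + d^{2}$)
$T{\left(a \right)} = - a^{2} \left(1 + a\right)$ ($T{\left(a \right)} = a \left(1 + a\right) \left(-1\right) a = - a \left(1 + a\right) a = - a^{2} \left(1 + a\right)$)
$L{\left(l{\left(1 \right)},-117 \right)} - T{\left(\frac{82}{-123} \right)} = 1 - \left(\frac{82}{-123}\right)^{2} \left(-1 - \frac{82}{-123}\right) = 1 - \left(82 \left(- \frac{1}{123}\right)\right)^{2} \left(-1 - 82 \left(- \frac{1}{123}\right)\right) = 1 - \left(- \frac{2}{3}\right)^{2} \left(-1 - - \frac{2}{3}\right) = 1 - \frac{4 \left(-1 + \frac{2}{3}\right)}{9} = 1 - \frac{4}{9} \left(- \frac{1}{3}\right) = 1 - - \frac{4}{27} = 1 + \frac{4}{27} = \frac{31}{27}$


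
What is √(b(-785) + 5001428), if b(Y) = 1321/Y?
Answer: 7*√62898039435/785 ≈ 2236.4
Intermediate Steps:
√(b(-785) + 5001428) = √(1321/(-785) + 5001428) = √(1321*(-1/785) + 5001428) = √(-1321/785 + 5001428) = √(3926119659/785) = 7*√62898039435/785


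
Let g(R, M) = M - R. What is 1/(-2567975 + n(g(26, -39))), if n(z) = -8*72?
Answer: -1/2568551 ≈ -3.8932e-7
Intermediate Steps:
n(z) = -576
1/(-2567975 + n(g(26, -39))) = 1/(-2567975 - 576) = 1/(-2568551) = -1/2568551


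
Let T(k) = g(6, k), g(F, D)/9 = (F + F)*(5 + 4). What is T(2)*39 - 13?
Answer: 37895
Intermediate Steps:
g(F, D) = 162*F (g(F, D) = 9*((F + F)*(5 + 4)) = 9*((2*F)*9) = 9*(18*F) = 162*F)
T(k) = 972 (T(k) = 162*6 = 972)
T(2)*39 - 13 = 972*39 - 13 = 37908 - 13 = 37895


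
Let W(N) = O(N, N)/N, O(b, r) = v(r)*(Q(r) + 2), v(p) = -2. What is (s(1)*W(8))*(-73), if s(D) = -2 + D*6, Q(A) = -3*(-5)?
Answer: 1241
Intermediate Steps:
Q(A) = 15
O(b, r) = -34 (O(b, r) = -2*(15 + 2) = -2*17 = -34)
W(N) = -34/N
s(D) = -2 + 6*D
(s(1)*W(8))*(-73) = ((-2 + 6*1)*(-34/8))*(-73) = ((-2 + 6)*(-34*1/8))*(-73) = (4*(-17/4))*(-73) = -17*(-73) = 1241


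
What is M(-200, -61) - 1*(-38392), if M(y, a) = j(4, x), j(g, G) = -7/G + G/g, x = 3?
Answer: 460685/12 ≈ 38390.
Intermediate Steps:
M(y, a) = -19/12 (M(y, a) = -7/3 + 3/4 = -7*⅓ + 3*(¼) = -7/3 + ¾ = -19/12)
M(-200, -61) - 1*(-38392) = -19/12 - 1*(-38392) = -19/12 + 38392 = 460685/12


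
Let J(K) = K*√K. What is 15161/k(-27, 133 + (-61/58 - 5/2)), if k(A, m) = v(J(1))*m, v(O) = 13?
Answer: 439669/48802 ≈ 9.0092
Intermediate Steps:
J(K) = K^(3/2)
k(A, m) = 13*m
15161/k(-27, 133 + (-61/58 - 5/2)) = 15161/((13*(133 + (-61/58 - 5/2)))) = 15161/((13*(133 - 103/29))) = 15161/((13*(3754/29))) = 15161/(48802/29) = 15161*(29/48802) = 439669/48802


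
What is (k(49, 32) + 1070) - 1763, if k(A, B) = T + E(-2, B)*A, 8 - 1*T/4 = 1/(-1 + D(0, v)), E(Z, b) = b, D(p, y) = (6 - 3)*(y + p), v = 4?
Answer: 9973/11 ≈ 906.64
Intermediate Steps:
D(p, y) = 3*p + 3*y (D(p, y) = 3*(p + y) = 3*p + 3*y)
T = 348/11 (T = 32 - 4/(-1 + (3*0 + 3*4)) = 32 - 4/(-1 + (0 + 12)) = 32 - 4/(-1 + 12) = 32 - 4/11 = 348/11 ≈ 31.636)
k(A, B) = 348/11 + A*B (k(A, B) = 348/11 + B*A = 348/11 + A*B)
(k(49, 32) + 1070) - 1763 = ((348/11 + 49*32) + 1070) - 1763 = ((348/11 + 1568) + 1070) - 1763 = (17596/11 + 1070) - 1763 = 29366/11 - 1763 = 9973/11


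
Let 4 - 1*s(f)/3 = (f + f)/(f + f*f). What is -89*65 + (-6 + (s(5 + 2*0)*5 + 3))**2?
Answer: -3081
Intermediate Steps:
s(f) = 12 - 6*f/(f + f**2) (s(f) = 12 - 3*(f + f)/(f + f*f) = 12 - 3*2*f/(f + f**2) = 12 - 6*f/(f + f**2))
-89*65 + (-6 + (s(5 + 2*0)*5 + 3))**2 = -89*65 + (-6 + ((6*(1 + 2*(5 + 2*0))/(1 + (5 + 2*0)))*5 + 3))**2 = -5785 + (-6 + ((6*(1 + 2*(5 + 0))/(1 + (5 + 0)))*5 + 3))**2 = -5785 + (-6 + ((6*(1 + 2*5)/(1 + 5))*5 + 3))**2 = -5785 + (-6 + ((6*(1 + 10)/6)*5 + 3))**2 = -5785 + (-6 + ((6*(1/6)*11)*5 + 3))**2 = -5785 + (-6 + (11*5 + 3))**2 = -5785 + (-6 + (55 + 3))**2 = -5785 + (-6 + 58)**2 = -5785 + 52**2 = -5785 + 2704 = -3081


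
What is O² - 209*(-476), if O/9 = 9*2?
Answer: 125728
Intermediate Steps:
O = 162 (O = 9*(9*2) = 9*18 = 162)
O² - 209*(-476) = 162² - 209*(-476) = 26244 + 99484 = 125728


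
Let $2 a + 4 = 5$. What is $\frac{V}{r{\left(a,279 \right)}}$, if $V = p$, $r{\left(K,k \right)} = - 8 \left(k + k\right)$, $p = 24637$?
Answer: $- \frac{24637}{4464} \approx -5.519$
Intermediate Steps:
$a = \frac{1}{2}$ ($a = -2 + \frac{1}{2} \cdot 5 = -2 + \frac{5}{2} = \frac{1}{2} \approx 0.5$)
$r{\left(K,k \right)} = - 16 k$ ($r{\left(K,k \right)} = - 8 \cdot 2 k = - 16 k$)
$V = 24637$
$\frac{V}{r{\left(a,279 \right)}} = \frac{24637}{\left(-16\right) 279} = \frac{24637}{-4464} = 24637 \left(- \frac{1}{4464}\right) = - \frac{24637}{4464}$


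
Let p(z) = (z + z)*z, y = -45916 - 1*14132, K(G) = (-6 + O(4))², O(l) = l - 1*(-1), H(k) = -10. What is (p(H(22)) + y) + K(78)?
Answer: -59847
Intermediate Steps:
O(l) = 1 + l (O(l) = l + 1 = 1 + l)
K(G) = 1 (K(G) = (-6 + (1 + 4))² = (-6 + 5)² = (-1)² = 1)
y = -60048 (y = -45916 - 14132 = -60048)
p(z) = 2*z² (p(z) = (2*z)*z = 2*z²)
(p(H(22)) + y) + K(78) = (2*(-10)² - 60048) + 1 = (2*100 - 60048) + 1 = (200 - 60048) + 1 = -59848 + 1 = -59847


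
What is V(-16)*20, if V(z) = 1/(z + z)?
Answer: -5/8 ≈ -0.62500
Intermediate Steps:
V(z) = 1/(2*z)
V(-16)*20 = ((1/2)/(-16))*20 = ((1/2)*(-1/16))*20 = -1/32*20 = -5/8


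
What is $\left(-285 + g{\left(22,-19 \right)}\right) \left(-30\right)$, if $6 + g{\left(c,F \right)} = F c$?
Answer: $21270$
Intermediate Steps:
$g{\left(c,F \right)} = -6 + F c$
$\left(-285 + g{\left(22,-19 \right)}\right) \left(-30\right) = \left(-285 - 424\right) \left(-30\right) = \left(-709\right) \left(-30\right) = 21270$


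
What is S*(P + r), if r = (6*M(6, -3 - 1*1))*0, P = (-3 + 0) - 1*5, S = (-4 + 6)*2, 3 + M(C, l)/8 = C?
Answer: -32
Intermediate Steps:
M(C, l) = -24 + 8*C
S = 4 (S = 2*2 = 4)
P = -8 (P = -3 - 5 = -8)
r = 0 (r = (6*(-24 + 8*6))*0 = (6*(-24 + 48))*0 = (6*24)*0 = 144*0 = 0)
S*(P + r) = 4*(-8 + 0) = 4*(-8) = -32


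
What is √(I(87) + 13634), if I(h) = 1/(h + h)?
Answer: √412783158/174 ≈ 116.76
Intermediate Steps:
I(h) = 1/(2*h)
√(I(87) + 13634) = √((½)/87 + 13634) = √((½)*(1/87) + 13634) = √(1/174 + 13634) = √(2372317/174) = √412783158/174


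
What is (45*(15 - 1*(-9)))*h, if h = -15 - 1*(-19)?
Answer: 4320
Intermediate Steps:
h = 4 (h = -15 + 19 = 4)
(45*(15 - 1*(-9)))*h = (45*(15 - 1*(-9)))*4 = (45*(15 + 9))*4 = (45*24)*4 = 1080*4 = 4320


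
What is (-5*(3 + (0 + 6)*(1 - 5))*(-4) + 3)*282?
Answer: -117594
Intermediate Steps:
(-5*(3 + (0 + 6)*(1 - 5))*(-4) + 3)*282 = (-5*(3 + 6*(-4))*(-4) + 3)*282 = (-5*(3 - 24)*(-4) + 3)*282 = (-5*(-21)*(-4) + 3)*282 = (105*(-4) + 3)*282 = (-420 + 3)*282 = -417*282 = -117594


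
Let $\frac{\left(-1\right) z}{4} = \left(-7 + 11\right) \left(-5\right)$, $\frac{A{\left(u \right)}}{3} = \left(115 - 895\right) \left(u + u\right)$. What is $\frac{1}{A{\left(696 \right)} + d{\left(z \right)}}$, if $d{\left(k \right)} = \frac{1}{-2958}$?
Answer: $- \frac{2958}{9635034241} \approx -3.07 \cdot 10^{-7}$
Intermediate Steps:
$A{\left(u \right)} = - 4680 u$ ($A{\left(u \right)} = 3 \left(115 - 895\right) \left(u + u\right) = 3 \left(- 780 \cdot 2 u\right) = 3 \left(- 1560 u\right) = - 4680 u$)
$z = 80$ ($z = - 4 \left(-7 + 11\right) \left(-5\right) = - 4 \cdot 4 \left(-5\right) = \left(-4\right) \left(-20\right) = 80$)
$d{\left(k \right)} = - \frac{1}{2958}$
$\frac{1}{A{\left(696 \right)} + d{\left(z \right)}} = \frac{1}{\left(-4680\right) 696 - \frac{1}{2958}} = \frac{1}{-3257280 - \frac{1}{2958}} = \frac{1}{- \frac{9635034241}{2958}} = - \frac{2958}{9635034241}$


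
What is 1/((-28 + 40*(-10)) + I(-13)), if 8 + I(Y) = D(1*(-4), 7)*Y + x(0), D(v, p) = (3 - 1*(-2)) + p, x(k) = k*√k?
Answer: -1/592 ≈ -0.0016892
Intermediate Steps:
x(k) = k^(3/2)
D(v, p) = 5 + p (D(v, p) = (3 + 2) + p = 5 + p)
I(Y) = -8 + 12*Y (I(Y) = -8 + ((5 + 7)*Y + 0^(3/2)) = -8 + (12*Y + 0) = -8 + 12*Y)
1/((-28 + 40*(-10)) + I(-13)) = 1/((-28 + 40*(-10)) + (-8 + 12*(-13))) = 1/((-28 - 400) + (-8 - 156)) = 1/(-428 - 164) = 1/(-592) = -1/592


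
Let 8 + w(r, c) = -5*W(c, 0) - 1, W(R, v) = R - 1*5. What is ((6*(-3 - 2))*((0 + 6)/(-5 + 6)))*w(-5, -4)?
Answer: -6480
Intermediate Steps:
W(R, v) = -5 + R (W(R, v) = R - 5 = -5 + R)
w(r, c) = 16 - 5*c (w(r, c) = -8 + (-5*(-5 + c) - 1) = -8 + ((25 - 5*c) - 1) = -8 + (24 - 5*c) = 16 - 5*c)
((6*(-3 - 2))*((0 + 6)/(-5 + 6)))*w(-5, -4) = ((6*(-3 - 2))*((0 + 6)/(-5 + 6)))*(16 - 5*(-4)) = ((6*(-5))*(6/1))*(16 + 20) = -180*36 = -6480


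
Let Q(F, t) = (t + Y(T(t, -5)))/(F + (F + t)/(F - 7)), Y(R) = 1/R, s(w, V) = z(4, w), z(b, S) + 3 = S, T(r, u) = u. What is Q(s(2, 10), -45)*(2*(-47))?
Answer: 84976/95 ≈ 894.48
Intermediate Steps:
z(b, S) = -3 + S
s(w, V) = -3 + w
Y(R) = 1/R
Q(F, t) = (-1/5 + t)/(F + (F + t)/(-7 + F)) (Q(F, t) = (t + 1/(-5))/(F + (F + t)/(F - 7)) = (t - 1/5)/(F + (F + t)/(-7 + F)) = (-1/5 + t)/(F + (F + t)/(-7 + F)))
Q(s(2, 10), -45)*(2*(-47)) = ((7/5 - 7*(-45) - (-3 + 2)/5 + (-3 + 2)*(-45))/(-45 + (-3 + 2)**2 - 6*(-3 + 2)))*(2*(-47)) = ((7/5 + 315 - 1/5*(-1) - 1*(-45))/(-45 + (-1)**2 - 6*(-1)))*(-94) = ((7/5 + 315 + 1/5 + 45)/(-45 + 1 + 6))*(-94) = ((1808/5)/(-38))*(-94) = -1/38*1808/5*(-94) = -904/95*(-94) = 84976/95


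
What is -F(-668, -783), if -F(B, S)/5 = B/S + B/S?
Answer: 6680/783 ≈ 8.5313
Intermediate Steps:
F(B, S) = -10*B/S (F(B, S) = -5*(B/S + B/S) = -10*B/S)
-F(-668, -783) = -(-10)*(-668)/(-783) = -(-10)*(-668)*(-1)/783 = -1*(-6680/783) = 6680/783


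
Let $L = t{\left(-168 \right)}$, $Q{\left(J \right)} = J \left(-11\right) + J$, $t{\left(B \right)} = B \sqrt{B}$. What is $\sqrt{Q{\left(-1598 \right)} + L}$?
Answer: $2 \sqrt{3995 - 84 i \sqrt{42}} \approx 126.7 - 8.593 i$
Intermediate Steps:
$t{\left(B \right)} = B^{\frac{3}{2}}$
$Q{\left(J \right)} = - 10 J$ ($Q{\left(J \right)} = - 11 J + J = - 10 J$)
$L = - 336 i \sqrt{42}$ ($L = \left(-168\right)^{\frac{3}{2}} = - 336 i \sqrt{42} \approx - 2177.5 i$)
$\sqrt{Q{\left(-1598 \right)} + L} = \sqrt{\left(-10\right) \left(-1598\right) - 336 i \sqrt{42}} = \sqrt{15980 - 336 i \sqrt{42}}$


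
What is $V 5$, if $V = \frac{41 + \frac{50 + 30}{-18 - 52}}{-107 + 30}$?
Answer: $- \frac{1395}{539} \approx -2.5881$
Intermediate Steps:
$V = - \frac{279}{539}$ ($V = \frac{41 + \frac{80}{-70}}{-77} = \left(41 + 80 \left(- \frac{1}{70}\right)\right) \left(- \frac{1}{77}\right) = \left(41 - \frac{8}{7}\right) \left(- \frac{1}{77}\right) = \frac{279}{7} \left(- \frac{1}{77}\right) = - \frac{279}{539} \approx -0.51762$)
$V 5 = \left(- \frac{279}{539}\right) 5 = - \frac{1395}{539}$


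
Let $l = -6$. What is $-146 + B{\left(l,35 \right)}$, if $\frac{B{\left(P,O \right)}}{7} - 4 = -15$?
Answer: $-223$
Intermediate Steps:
$B{\left(P,O \right)} = -77$ ($B{\left(P,O \right)} = 28 + 7 \left(-15\right) = 28 - 105 = -77$)
$-146 + B{\left(l,35 \right)} = -146 - 77 = -223$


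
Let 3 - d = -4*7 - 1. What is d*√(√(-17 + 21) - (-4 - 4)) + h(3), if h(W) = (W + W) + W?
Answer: 9 + 32*√10 ≈ 110.19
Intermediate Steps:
h(W) = 3*W (h(W) = 2*W + W = 3*W)
d = 32 (d = 3 - (-4*7 - 1) = 3 - (-28 - 1) = 3 - 1*(-29) = 3 + 29 = 32)
d*√(√(-17 + 21) - (-4 - 4)) + h(3) = 32*√(√(-17 + 21) - (-4 - 4)) + 3*3 = 32*√(√4 - 1*(-8)) + 9 = 32*√(2 + 8) + 9 = 32*√10 + 9 = 9 + 32*√10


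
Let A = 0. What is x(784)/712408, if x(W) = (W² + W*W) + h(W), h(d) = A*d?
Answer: 153664/89051 ≈ 1.7256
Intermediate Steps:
h(d) = 0 (h(d) = 0*d = 0)
x(W) = 2*W² (x(W) = (W² + W*W) + 0 = (W² + W²) + 0 = 2*W² + 0 = 2*W²)
x(784)/712408 = (2*784²)/712408 = (2*614656)*(1/712408) = 1229312*(1/712408) = 153664/89051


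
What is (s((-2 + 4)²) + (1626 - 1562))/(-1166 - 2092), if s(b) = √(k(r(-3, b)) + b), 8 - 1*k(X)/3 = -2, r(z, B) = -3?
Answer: -32/1629 - √34/3258 ≈ -0.021434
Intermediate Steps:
k(X) = 30 (k(X) = 24 - 3*(-2) = 24 + 6 = 30)
s(b) = √(30 + b)
(s((-2 + 4)²) + (1626 - 1562))/(-1166 - 2092) = (√(30 + (-2 + 4)²) + (1626 - 1562))/(-1166 - 2092) = (√(30 + 2²) + 64)/(-3258) = (√(30 + 4) + 64)*(-1/3258) = (√34 + 64)*(-1/3258) = (64 + √34)*(-1/3258) = -32/1629 - √34/3258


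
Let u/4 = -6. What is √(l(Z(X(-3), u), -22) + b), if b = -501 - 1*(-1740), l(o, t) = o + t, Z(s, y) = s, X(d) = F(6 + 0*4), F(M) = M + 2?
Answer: 35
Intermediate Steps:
u = -24 (u = 4*(-6) = -24)
F(M) = 2 + M
X(d) = 8 (X(d) = 2 + (6 + 0*4) = 2 + (6 + 0) = 2 + 6 = 8)
b = 1239 (b = -501 + 1740 = 1239)
√(l(Z(X(-3), u), -22) + b) = √((8 - 22) + 1239) = √(-14 + 1239) = √1225 = 35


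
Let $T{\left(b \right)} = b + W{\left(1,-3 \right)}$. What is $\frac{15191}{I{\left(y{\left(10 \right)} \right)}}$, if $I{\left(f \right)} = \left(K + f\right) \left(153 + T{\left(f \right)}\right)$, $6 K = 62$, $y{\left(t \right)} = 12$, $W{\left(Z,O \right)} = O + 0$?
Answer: $\frac{15191}{3618} \approx 4.1987$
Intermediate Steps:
$W{\left(Z,O \right)} = O$
$T{\left(b \right)} = -3 + b$ ($T{\left(b \right)} = b - 3 = -3 + b$)
$K = \frac{31}{3}$ ($K = \frac{1}{6} \cdot 62 = \frac{31}{3} \approx 10.333$)
$I{\left(f \right)} = \left(150 + f\right) \left(\frac{31}{3} + f\right)$ ($I{\left(f \right)} = \left(\frac{31}{3} + f\right) \left(153 + \left(-3 + f\right)\right) = \left(\frac{31}{3} + f\right) \left(150 + f\right) = \left(150 + f\right) \left(\frac{31}{3} + f\right)$)
$\frac{15191}{I{\left(y{\left(10 \right)} \right)}} = \frac{15191}{1550 + 12^{2} + \frac{481}{3} \cdot 12} = \frac{15191}{1550 + 144 + 1924} = \frac{15191}{3618}$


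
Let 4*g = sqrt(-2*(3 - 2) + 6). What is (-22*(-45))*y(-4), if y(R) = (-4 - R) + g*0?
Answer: 0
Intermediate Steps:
g = 1/2 (g = sqrt(-2*(3 - 2) + 6)/4 = sqrt(-2*1 + 6)/4 = sqrt(-2 + 6)/4 = sqrt(4)/4 = (1/4)*2 = 1/2 ≈ 0.50000)
y(R) = -4 - R (y(R) = (-4 - R) + (1/2)*0 = (-4 - R) + 0 = -4 - R)
(-22*(-45))*y(-4) = (-22*(-45))*(-4 - 1*(-4)) = 990*(-4 + 4) = 990*0 = 0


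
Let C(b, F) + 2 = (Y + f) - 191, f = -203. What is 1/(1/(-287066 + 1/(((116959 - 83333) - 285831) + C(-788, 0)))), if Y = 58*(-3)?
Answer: -72563108151/252775 ≈ -2.8707e+5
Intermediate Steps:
Y = -174
C(b, F) = -570 (C(b, F) = -2 + ((-174 - 203) - 191) = -2 + (-377 - 191) = -2 - 568 = -570)
1/(1/(-287066 + 1/(((116959 - 83333) - 285831) + C(-788, 0)))) = 1/(1/(-287066 + 1/(((116959 - 83333) - 285831) - 570))) = 1/(1/(-287066 + 1/((33626 - 285831) - 570))) = 1/(1/(-287066 + 1/(-252205 - 570))) = 1/(1/(-287066 + 1/(-252775))) = 1/(1/(-287066 - 1/252775)) = 1/(1/(-72563108151/252775)) = 1/(-252775/72563108151) = -72563108151/252775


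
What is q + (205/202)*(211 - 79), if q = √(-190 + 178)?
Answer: 13530/101 + 2*I*√3 ≈ 133.96 + 3.4641*I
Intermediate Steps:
q = 2*I*√3 (q = √(-12) = 2*I*√3 ≈ 3.4641*I)
q + (205/202)*(211 - 79) = 2*I*√3 + (205/202)*(211 - 79) = 2*I*√3 + (205*(1/202))*132 = 2*I*√3 + (205/202)*132 = 2*I*√3 + 13530/101 = 13530/101 + 2*I*√3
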